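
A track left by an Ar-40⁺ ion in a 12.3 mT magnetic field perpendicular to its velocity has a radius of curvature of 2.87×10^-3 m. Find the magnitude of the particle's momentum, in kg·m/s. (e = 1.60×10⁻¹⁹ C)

p ≈ 5.65×10^-24 kg·m/s

Since qvB = mv²/r, the momentum p = mv = qBr.
p = (1×1.60×10^-19)(0.0123)(2.87×10^-3) = 5.65×10^-24 kg·m/s.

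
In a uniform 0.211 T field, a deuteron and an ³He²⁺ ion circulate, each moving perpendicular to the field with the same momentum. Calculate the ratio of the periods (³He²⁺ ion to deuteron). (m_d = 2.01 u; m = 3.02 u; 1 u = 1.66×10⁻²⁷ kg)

ratio ≈ 0.751

T = 2πm/(qB) is independent of speed, so T₂/T₁ = (m₂/q₂)/(m₁/q₁).
T_{³He²⁺ ion}/T_{deuteron} = (5.01×10^-27/2e) / (3.34×10^-27/1e) = 0.751.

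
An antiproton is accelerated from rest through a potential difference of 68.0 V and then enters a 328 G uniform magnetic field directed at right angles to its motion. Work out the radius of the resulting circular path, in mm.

The kinetic energy gained is K = qV = (1×1.60×10^-19)(68.0) = 1.09×10^-17 J.
v = √(2K/m) = 1.14×10^5 m/s.
r = mv/(qB) = (1.67×10^-27)(1.14×10^5) / [(1×1.60×10^-19)(0.0328)] = 0.0363 m.

r ≈ 36.3 mm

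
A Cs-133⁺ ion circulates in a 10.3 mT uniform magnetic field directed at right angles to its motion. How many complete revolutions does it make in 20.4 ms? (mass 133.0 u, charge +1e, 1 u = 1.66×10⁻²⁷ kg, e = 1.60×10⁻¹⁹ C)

T = 2πm/(qB) = 2π(2.2078×10^-25) / [(1×1.60×10^-19)(0.0103)] = 8.4175×10^-4 s.
N = t/T = 0.0204 / 8.4175×10^-4 ≈ 24.24, so 24 complete revolutions.

N = 24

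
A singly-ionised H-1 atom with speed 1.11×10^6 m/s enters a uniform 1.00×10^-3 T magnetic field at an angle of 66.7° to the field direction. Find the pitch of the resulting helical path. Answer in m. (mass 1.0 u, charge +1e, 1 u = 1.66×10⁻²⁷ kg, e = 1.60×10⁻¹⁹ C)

pitch ≈ 28.6 m

The velocity component along B is v∥ = v cos66.7° = 4.39×10^5 m/s.
The cyclotron period T = 2πm/(qB) = 6.52×10^-5 s is set by m, q, B alone.
Pitch = v∥·T = (4.39×10^5)(6.52×10^-5) = 28.6 m.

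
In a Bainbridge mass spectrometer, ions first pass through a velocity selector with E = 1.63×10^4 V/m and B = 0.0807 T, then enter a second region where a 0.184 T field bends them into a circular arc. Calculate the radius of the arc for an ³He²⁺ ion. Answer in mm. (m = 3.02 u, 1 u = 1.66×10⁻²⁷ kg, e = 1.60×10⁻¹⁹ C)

The selector passes v = E/B = 1.63×10^4/0.0807 = 2.02×10^5 m/s.
In the deflection region, r = mv/(qB₂) = (5.01×10^-27)(2.02×10^5) / [(2×1.60×10^-19)(0.184)] = 0.0172 m.

r ≈ 17.2 mm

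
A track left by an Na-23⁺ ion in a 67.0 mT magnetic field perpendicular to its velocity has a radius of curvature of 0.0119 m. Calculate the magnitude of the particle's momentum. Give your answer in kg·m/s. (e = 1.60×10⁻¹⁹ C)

Since qvB = mv²/r, the momentum p = mv = qBr.
p = (1×1.60×10^-19)(0.0670)(0.0119) = 1.28×10^-22 kg·m/s.

p ≈ 1.28×10^-22 kg·m/s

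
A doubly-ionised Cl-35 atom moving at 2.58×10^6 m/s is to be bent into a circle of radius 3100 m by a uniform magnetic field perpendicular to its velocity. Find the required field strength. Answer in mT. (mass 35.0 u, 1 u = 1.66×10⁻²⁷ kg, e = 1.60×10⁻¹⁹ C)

qvB = mv²/r gives B = mv/(qr).
B = (5.81×10^-26)(2.58×10^6) / [(2×1.60×10^-19)(3100)] = 1.51×10^-4 T.

B ≈ 0.151 mT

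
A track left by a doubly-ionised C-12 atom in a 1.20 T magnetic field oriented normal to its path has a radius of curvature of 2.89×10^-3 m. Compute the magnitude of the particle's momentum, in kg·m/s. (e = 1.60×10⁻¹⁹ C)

p ≈ 1.11×10^-21 kg·m/s

Since qvB = mv²/r, the momentum p = mv = qBr.
p = (2×1.60×10^-19)(1.20)(2.89×10^-3) = 1.11×10^-21 kg·m/s.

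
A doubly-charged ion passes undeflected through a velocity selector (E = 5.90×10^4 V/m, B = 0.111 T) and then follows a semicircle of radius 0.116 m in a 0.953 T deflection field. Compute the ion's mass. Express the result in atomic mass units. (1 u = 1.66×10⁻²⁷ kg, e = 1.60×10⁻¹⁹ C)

m ≈ 40.1 u

v = E/B₁ = 5.32×10^5 m/s.
From r = mv/(qB₂), m = qB₂r/v = (2×1.60×10^-19)(0.953)(0.116) / (5.32×10^5) = 6.66×10^-26 kg.
In atomic mass units: m = 6.66×10^-26 / 1.66×10^-27 = 40.1 u.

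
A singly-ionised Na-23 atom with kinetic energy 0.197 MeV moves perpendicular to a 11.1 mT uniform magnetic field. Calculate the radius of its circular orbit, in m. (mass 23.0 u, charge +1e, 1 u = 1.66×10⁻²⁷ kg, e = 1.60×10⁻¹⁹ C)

Convert the energy: K = 0.197 MeV = 3.15×10^-14 J.
v = √(2K/m) = √(2·3.15×10^-14/3.82×10^-26) = 1.28×10^6 m/s.
r = mv/(qB) = (3.82×10^-26)(1.28×10^6) / [(1×1.60×10^-19)(0.0111)] = 27.6 m.

r ≈ 27.6 m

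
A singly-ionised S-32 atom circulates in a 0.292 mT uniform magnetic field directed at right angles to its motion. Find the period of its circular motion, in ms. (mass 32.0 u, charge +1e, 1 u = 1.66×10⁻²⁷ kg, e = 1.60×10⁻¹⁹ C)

The cyclotron period is independent of speed: T = 2πm/(qB).
T = 2π(5.31×10^-26) / [(1×1.60×10^-19)(2.92×10^-4)] = 7.14×10^-3 s.

T ≈ 7.14 ms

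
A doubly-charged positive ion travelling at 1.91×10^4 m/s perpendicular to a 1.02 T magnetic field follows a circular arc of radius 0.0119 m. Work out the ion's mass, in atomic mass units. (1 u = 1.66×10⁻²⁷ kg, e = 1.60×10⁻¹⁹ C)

qvB = mv²/r ⇒ m = qBr/v.
m = (2×1.60×10^-19)(1.02)(0.0119) / (1.91×10^4) = 2.03×10^-25 kg = 123 u.

m ≈ 123 u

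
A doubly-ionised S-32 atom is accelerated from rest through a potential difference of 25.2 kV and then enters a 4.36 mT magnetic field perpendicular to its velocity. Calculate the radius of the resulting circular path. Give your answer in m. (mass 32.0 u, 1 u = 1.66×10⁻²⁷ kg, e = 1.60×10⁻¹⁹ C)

r ≈ 21.0 m

The kinetic energy gained is K = qV = (2×1.60×10^-19)(2.52×10^4) = 8.06×10^-15 J.
v = √(2K/m) = 5.51×10^5 m/s.
r = mv/(qB) = (5.31×10^-26)(5.51×10^5) / [(2×1.60×10^-19)(4.36×10^-3)] = 21.0 m.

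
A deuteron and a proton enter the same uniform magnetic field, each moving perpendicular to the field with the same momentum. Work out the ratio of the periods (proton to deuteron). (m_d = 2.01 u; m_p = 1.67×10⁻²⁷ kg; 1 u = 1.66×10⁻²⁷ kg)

T = 2πm/(qB) is independent of speed, so T₂/T₁ = (m₂/q₂)/(m₁/q₁).
T_{proton}/T_{deuteron} = (1.67×10^-27/1e) / (3.34×10^-27/1e) = 0.501.

ratio ≈ 0.501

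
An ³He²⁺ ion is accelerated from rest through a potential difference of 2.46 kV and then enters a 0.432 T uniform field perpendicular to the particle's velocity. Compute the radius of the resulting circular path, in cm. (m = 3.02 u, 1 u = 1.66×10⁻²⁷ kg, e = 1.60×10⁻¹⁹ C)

r ≈ 2.03 cm

The kinetic energy gained is K = qV = (2×1.60×10^-19)(2460) = 7.87×10^-16 J.
v = √(2K/m) = 5.60×10^5 m/s.
r = mv/(qB) = (5.01×10^-27)(5.60×10^5) / [(2×1.60×10^-19)(0.432)] = 0.0203 m.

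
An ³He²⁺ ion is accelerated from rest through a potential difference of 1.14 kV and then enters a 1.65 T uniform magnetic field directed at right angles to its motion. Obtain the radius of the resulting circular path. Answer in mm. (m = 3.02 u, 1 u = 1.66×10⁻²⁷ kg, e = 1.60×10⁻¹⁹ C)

The kinetic energy gained is K = qV = (2×1.60×10^-19)(1140) = 3.65×10^-16 J.
v = √(2K/m) = 3.81×10^5 m/s.
r = mv/(qB) = (5.01×10^-27)(3.81×10^5) / [(2×1.60×10^-19)(1.65)] = 3.62×10^-3 m.

r ≈ 3.62 mm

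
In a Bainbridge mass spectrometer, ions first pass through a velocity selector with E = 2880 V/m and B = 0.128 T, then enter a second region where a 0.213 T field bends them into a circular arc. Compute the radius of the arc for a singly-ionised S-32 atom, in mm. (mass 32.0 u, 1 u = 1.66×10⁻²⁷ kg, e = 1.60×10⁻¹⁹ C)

The selector passes v = E/B = 2880/0.128 = 2.25×10^4 m/s.
In the deflection region, r = mv/(qB₂) = (5.31×10^-26)(2.25×10^4) / [(1×1.60×10^-19)(0.213)] = 0.0351 m.

r ≈ 35.1 mm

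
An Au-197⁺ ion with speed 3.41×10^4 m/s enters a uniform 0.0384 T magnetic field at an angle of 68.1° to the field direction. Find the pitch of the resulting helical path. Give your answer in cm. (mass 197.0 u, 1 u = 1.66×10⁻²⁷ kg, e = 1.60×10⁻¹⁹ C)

pitch ≈ 425 cm

The velocity component along B is v∥ = v cos68.1° = 1.27×10^4 m/s.
The cyclotron period T = 2πm/(qB) = 3.34×10^-4 s is set by m, q, B alone.
Pitch = v∥·T = (1.27×10^4)(3.34×10^-4) = 4.25 m.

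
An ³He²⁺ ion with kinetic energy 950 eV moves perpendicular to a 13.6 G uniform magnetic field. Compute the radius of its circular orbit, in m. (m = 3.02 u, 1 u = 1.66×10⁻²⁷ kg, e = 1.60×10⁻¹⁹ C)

Convert the energy: K = 950 eV = 1.52×10^-16 J.
v = √(2K/m) = √(2·1.52×10^-16/5.01×10^-27) = 2.46×10^5 m/s.
r = mv/(qB) = (5.01×10^-27)(2.46×10^5) / [(2×1.60×10^-19)(1.36×10^-3)] = 2.84 m.

r ≈ 2.84 m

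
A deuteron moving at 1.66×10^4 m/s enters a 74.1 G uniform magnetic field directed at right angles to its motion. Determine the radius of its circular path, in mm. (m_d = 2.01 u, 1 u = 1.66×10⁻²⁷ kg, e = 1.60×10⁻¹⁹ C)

The magnetic force provides the centripetal force: qvB = mv²/r, so r = mv/(qB).
r = (3.34×10^-27 kg)(1.66×10^4 m/s) / [(1×1.60×10^-19 C)(7.41×10^-3 T)] = 0.0467 m.

r ≈ 46.7 mm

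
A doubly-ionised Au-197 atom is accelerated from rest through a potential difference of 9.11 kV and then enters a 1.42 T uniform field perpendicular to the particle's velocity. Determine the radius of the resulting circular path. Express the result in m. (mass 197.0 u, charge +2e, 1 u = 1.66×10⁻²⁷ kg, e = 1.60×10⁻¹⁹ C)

r ≈ 0.0961 m

The kinetic energy gained is K = qV = (2×1.60×10^-19)(9110) = 2.92×10^-15 J.
v = √(2K/m) = 1.34×10^5 m/s.
r = mv/(qB) = (3.27×10^-25)(1.34×10^5) / [(2×1.60×10^-19)(1.42)] = 0.0961 m.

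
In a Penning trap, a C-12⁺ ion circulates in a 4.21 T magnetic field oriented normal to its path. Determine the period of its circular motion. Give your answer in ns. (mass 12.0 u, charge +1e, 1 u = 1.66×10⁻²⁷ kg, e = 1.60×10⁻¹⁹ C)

The cyclotron period is independent of speed: T = 2πm/(qB).
T = 2π(1.99×10^-26) / [(1×1.60×10^-19)(4.21)] = 1.86×10^-7 s.

T ≈ 186 ns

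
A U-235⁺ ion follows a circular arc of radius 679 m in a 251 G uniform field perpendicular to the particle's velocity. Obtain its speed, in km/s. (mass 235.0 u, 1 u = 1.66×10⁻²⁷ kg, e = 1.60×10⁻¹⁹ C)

v ≈ 6990 km/s

From qvB = mv²/r, v = qBr/m.
v = (1×1.60×10^-19)(0.0251)(679) / (3.90×10^-25) = 6.99×10^6 m/s.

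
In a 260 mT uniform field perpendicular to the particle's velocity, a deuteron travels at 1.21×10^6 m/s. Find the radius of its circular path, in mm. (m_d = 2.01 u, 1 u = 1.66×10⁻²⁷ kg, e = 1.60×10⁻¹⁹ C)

r ≈ 97.1 mm

The magnetic force provides the centripetal force: qvB = mv²/r, so r = mv/(qB).
r = (3.34×10^-27 kg)(1.21×10^6 m/s) / [(1×1.60×10^-19 C)(0.260 T)] = 0.0971 m.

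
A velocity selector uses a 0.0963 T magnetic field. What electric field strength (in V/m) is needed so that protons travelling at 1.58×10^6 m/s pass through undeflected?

E ≈ 1.52×10^5 V/m

qE = qvB ⇒ E = vB = (1.58×10^6)(0.0963) = 1.52×10^5 V/m.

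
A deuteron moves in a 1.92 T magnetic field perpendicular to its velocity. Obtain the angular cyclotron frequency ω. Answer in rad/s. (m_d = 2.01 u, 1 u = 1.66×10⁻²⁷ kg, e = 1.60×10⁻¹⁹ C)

ω = qB/m = (1×1.60×10^-19)(1.92) / (3.34×10^-27) = 9.21×10^7 rad/s.

ω ≈ 9.21×10^7 rad/s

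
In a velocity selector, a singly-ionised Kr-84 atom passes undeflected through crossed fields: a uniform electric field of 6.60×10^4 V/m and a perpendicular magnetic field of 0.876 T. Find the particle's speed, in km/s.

v ≈ 75.3 km/s

For zero net force, qE = qvB, so v = E/B.
v = (6.60×10^4) / (0.876) = 7.53×10^4 m/s.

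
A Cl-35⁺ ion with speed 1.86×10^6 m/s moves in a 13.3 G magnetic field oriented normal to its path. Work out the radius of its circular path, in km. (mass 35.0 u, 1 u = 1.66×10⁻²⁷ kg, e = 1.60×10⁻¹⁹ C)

The magnetic force provides the centripetal force: qvB = mv²/r, so r = mv/(qB).
r = (5.81×10^-26 kg)(1.86×10^6 m/s) / [(1×1.60×10^-19 C)(1.33×10^-3 T)] = 508 m.

r ≈ 0.508 km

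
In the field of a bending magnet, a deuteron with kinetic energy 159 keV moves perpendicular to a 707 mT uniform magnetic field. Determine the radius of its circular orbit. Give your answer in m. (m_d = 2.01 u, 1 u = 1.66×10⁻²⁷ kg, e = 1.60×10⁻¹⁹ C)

r ≈ 0.115 m

Convert the energy: K = 159 keV = 2.54×10^-14 J.
v = √(2K/m) = √(2·2.54×10^-14/3.34×10^-27) = 3.91×10^6 m/s.
r = mv/(qB) = (3.34×10^-27)(3.91×10^6) / [(1×1.60×10^-19)(0.707)] = 0.115 m.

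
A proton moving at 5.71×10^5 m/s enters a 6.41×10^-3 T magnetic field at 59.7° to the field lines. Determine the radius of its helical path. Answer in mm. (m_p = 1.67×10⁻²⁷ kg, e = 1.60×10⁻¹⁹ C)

r ≈ 803 mm

Only the perpendicular component v⊥ = v sin59.7° = 4.93×10^5 m/s is bent by the field.
r = m v⊥ /(qB) = (1.67×10^-27)(4.93×10^5) / [(1×1.60×10^-19)(6.41×10^-3)] = 0.803 m.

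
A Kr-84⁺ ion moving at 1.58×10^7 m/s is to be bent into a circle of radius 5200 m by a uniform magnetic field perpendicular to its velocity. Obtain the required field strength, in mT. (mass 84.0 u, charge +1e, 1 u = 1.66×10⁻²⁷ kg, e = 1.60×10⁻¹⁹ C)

qvB = mv²/r gives B = mv/(qr).
B = (1.39×10^-25)(1.58×10^7) / [(1×1.60×10^-19)(5200)] = 2.65×10^-3 T.

B ≈ 2.65 mT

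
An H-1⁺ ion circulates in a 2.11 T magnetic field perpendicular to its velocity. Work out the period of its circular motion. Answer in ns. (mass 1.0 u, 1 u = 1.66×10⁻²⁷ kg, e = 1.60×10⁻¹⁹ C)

T ≈ 30.9 ns

The cyclotron period is independent of speed: T = 2πm/(qB).
T = 2π(1.66×10^-27) / [(1×1.60×10^-19)(2.11)] = 3.09×10^-8 s.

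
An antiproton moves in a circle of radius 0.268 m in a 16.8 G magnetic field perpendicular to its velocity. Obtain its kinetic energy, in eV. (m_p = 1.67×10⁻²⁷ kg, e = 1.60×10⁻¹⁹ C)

v = qBr/m = (1×1.60×10^-19)(1.68×10^-3)(0.268) / (1.67×10^-27) = 4.31×10^4 m/s.
K = ½mv² = 0.5·(1.67×10^-27)·(4.31×10^4)² = 1.55×10^-18 J = 9.71 eV.

K ≈ 9.71 eV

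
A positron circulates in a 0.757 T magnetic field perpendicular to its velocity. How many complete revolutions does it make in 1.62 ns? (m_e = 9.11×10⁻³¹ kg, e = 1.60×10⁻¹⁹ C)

N = 34

T = 2πm/(qB) = 2π(9.11×10^-31) / [(1×1.60×10^-19)(0.757)] = 4.7259×10^-11 s.
N = t/T = 1.62×10^-9 / 4.7259×10^-11 ≈ 34.28, so 34 complete revolutions.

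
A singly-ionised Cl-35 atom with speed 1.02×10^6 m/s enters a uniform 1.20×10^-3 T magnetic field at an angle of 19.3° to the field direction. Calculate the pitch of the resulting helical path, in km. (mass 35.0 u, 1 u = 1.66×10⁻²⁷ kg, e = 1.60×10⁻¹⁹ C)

The velocity component along B is v∥ = v cos19.3° = 9.63×10^5 m/s.
The cyclotron period T = 2πm/(qB) = 1.90×10^-3 s is set by m, q, B alone.
Pitch = v∥·T = (9.63×10^5)(1.90×10^-3) = 1830 m.

pitch ≈ 1.83 km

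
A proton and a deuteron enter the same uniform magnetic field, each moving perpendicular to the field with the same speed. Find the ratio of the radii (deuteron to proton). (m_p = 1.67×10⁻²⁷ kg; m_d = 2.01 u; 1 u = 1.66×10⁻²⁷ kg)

r = mv/(qB) ⇒ at equal v, r ∝ m/q.
r_{deuteron}/r_{proton} = 2.00.

ratio ≈ 2.00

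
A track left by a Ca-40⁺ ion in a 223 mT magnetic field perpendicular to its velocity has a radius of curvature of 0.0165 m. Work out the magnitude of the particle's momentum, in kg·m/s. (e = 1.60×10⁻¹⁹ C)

p ≈ 5.89×10^-22 kg·m/s

Since qvB = mv²/r, the momentum p = mv = qBr.
p = (1×1.60×10^-19)(0.223)(0.0165) = 5.89×10^-22 kg·m/s.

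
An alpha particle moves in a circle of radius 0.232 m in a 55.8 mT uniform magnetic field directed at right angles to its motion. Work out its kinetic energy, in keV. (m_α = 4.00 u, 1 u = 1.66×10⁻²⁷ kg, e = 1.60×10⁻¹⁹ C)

K ≈ 8.08 keV

v = qBr/m = (2×1.60×10^-19)(0.0558)(0.232) / (6.64×10^-27) = 6.24×10^5 m/s.
K = ½mv² = 0.5·(6.64×10^-27)·(6.24×10^5)² = 1.29×10^-15 J = 8.08 keV.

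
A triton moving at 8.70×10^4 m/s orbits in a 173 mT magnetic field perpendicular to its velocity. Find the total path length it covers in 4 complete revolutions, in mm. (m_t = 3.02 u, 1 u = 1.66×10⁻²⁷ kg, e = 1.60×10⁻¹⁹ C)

L ≈ 396 mm

r = mv/(qB) = 0.0158 m, so one revolution covers 2πr = 0.0990 m.
In 4 revolutions: L = 4·2πr = 0.396 m.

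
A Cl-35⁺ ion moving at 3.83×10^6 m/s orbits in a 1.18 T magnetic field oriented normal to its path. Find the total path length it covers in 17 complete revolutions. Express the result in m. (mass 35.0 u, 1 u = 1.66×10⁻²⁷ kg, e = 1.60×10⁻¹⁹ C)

r = mv/(qB) = 1.18 m, so one revolution covers 2πr = 7.41 m.
In 17 revolutions: L = 17·2πr = 126 m.

L ≈ 126 m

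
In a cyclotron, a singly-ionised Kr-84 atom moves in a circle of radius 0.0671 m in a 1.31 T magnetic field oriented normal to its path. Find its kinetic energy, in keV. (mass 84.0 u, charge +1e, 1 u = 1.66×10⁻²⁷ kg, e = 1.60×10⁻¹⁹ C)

v = qBr/m = (1×1.60×10^-19)(1.31)(0.0671) / (1.39×10^-25) = 1.01×10^5 m/s.
K = ½mv² = 0.5·(1.39×10^-25)·(1.01×10^5)² = 7.09×10^-16 J = 4.43 keV.

K ≈ 4.43 keV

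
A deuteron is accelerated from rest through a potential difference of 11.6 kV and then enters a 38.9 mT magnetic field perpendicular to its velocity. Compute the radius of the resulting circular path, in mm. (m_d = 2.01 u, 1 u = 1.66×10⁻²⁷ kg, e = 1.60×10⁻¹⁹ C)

r ≈ 565 mm

The kinetic energy gained is K = qV = (1×1.60×10^-19)(1.16×10^4) = 1.86×10^-15 J.
v = √(2K/m) = 1.05×10^6 m/s.
r = mv/(qB) = (3.34×10^-27)(1.05×10^6) / [(1×1.60×10^-19)(0.0389)] = 0.565 m.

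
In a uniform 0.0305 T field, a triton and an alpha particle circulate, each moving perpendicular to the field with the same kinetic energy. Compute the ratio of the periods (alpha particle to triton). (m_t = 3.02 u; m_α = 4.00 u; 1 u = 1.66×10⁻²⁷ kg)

T = 2πm/(qB) is independent of speed, so T₂/T₁ = (m₂/q₂)/(m₁/q₁).
T_{alpha particle}/T_{triton} = (6.64×10^-27/2e) / (5.01×10^-27/1e) = 0.662.

ratio ≈ 0.662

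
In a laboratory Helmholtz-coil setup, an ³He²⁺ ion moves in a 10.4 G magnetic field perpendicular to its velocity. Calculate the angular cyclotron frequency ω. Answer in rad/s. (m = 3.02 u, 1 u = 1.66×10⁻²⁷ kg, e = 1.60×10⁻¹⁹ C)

ω = qB/m = (2×1.60×10^-19)(1.04×10^-3) / (5.01×10^-27) = 6.64×10^4 rad/s.

ω ≈ 6.64×10^4 rad/s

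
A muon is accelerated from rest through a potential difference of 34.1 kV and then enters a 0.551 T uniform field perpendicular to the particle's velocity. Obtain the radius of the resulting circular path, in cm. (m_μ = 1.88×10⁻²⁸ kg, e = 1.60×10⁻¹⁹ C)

The kinetic energy gained is K = qV = (1×1.60×10^-19)(3.41×10^4) = 5.46×10^-15 J.
v = √(2K/m) = 7.62×10^6 m/s.
r = mv/(qB) = (1.88×10^-28)(7.62×10^6) / [(1×1.60×10^-19)(0.551)] = 0.0162 m.

r ≈ 1.62 cm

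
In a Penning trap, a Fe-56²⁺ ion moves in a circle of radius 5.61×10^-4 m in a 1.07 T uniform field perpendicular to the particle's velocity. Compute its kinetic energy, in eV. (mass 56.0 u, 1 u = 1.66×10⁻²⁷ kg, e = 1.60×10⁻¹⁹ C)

K ≈ 1.24 eV

v = qBr/m = (2×1.60×10^-19)(1.07)(5.61×10^-4) / (9.30×10^-26) = 2070 m/s.
K = ½mv² = 0.5·(9.30×10^-26)·(2070)² = 1.98×10^-19 J = 1.24 eV.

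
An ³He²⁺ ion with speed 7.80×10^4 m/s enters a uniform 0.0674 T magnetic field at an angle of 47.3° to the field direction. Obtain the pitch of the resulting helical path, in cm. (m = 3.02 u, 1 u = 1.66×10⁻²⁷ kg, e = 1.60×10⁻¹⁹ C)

The velocity component along B is v∥ = v cos47.3° = 5.29×10^4 m/s.
The cyclotron period T = 2πm/(qB) = 1.46×10^-6 s is set by m, q, B alone.
Pitch = v∥·T = (5.29×10^4)(1.46×10^-6) = 0.0773 m.

pitch ≈ 7.73 cm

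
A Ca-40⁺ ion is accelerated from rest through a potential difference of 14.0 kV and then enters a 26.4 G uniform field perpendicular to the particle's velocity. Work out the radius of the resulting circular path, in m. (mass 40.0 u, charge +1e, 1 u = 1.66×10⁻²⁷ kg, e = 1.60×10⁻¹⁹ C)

r ≈ 40.8 m

The kinetic energy gained is K = qV = (1×1.60×10^-19)(1.40×10^4) = 2.24×10^-15 J.
v = √(2K/m) = 2.60×10^5 m/s.
r = mv/(qB) = (6.64×10^-26)(2.60×10^5) / [(1×1.60×10^-19)(2.64×10^-3)] = 40.8 m.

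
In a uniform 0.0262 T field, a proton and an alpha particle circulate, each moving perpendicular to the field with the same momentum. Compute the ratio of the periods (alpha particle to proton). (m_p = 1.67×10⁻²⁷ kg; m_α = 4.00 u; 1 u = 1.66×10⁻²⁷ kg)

T = 2πm/(qB) is independent of speed, so T₂/T₁ = (m₂/q₂)/(m₁/q₁).
T_{alpha particle}/T_{proton} = (6.64×10^-27/2e) / (1.67×10^-27/1e) = 1.99.

ratio ≈ 1.99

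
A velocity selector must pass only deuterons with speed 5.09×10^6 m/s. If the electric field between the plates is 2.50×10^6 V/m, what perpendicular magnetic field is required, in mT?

B ≈ 491 mT

qE = qvB ⇒ B = E/v = (2.50×10^6) / (5.09×10^6) = 0.491 T.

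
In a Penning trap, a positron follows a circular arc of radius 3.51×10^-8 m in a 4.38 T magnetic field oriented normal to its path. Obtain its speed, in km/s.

v ≈ 27.0 km/s

From qvB = mv²/r, v = qBr/m.
v = (1×1.60×10^-19)(4.38)(3.51×10^-8) / (9.11×10^-31) = 2.70×10^4 m/s.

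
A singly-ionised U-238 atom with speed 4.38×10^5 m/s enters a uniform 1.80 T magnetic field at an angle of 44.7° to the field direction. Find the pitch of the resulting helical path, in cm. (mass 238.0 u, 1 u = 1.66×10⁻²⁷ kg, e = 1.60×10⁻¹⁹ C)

The velocity component along B is v∥ = v cos44.7° = 3.11×10^5 m/s.
The cyclotron period T = 2πm/(qB) = 8.62×10^-6 s is set by m, q, B alone.
Pitch = v∥·T = (3.11×10^5)(8.62×10^-6) = 2.68 m.

pitch ≈ 268 cm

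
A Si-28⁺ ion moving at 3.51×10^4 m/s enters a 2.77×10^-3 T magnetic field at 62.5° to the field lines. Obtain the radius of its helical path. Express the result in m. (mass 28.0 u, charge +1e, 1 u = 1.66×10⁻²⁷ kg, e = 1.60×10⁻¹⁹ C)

r ≈ 3.27 m

Only the perpendicular component v⊥ = v sin62.5° = 3.11×10^4 m/s is bent by the field.
r = m v⊥ /(qB) = (4.65×10^-26)(3.11×10^4) / [(1×1.60×10^-19)(2.77×10^-3)] = 3.27 m.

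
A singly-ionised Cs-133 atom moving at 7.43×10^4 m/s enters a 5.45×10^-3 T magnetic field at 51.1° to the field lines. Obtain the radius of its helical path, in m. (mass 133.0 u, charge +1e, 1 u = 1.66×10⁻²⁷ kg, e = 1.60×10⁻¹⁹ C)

Only the perpendicular component v⊥ = v sin51.1° = 5.78×10^4 m/s is bent by the field.
r = m v⊥ /(qB) = (2.21×10^-25)(5.78×10^4) / [(1×1.60×10^-19)(5.45×10^-3)] = 14.6 m.

r ≈ 14.6 m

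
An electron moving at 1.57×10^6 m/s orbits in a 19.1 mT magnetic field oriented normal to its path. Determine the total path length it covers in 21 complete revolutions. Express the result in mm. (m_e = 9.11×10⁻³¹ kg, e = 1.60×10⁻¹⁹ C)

L ≈ 61.8 mm

r = mv/(qB) = 4.68×10^-4 m, so one revolution covers 2πr = 2.94×10^-3 m.
In 21 revolutions: L = 21·2πr = 0.0618 m.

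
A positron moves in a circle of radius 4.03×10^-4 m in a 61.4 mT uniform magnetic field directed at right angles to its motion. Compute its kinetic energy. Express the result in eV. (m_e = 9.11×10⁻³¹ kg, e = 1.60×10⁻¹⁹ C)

v = qBr/m = (1×1.60×10^-19)(0.0614)(4.03×10^-4) / (9.11×10^-31) = 4.35×10^6 m/s.
K = ½mv² = 0.5·(9.11×10^-31)·(4.35×10^6)² = 8.60×10^-18 J = 53.8 eV.

K ≈ 53.8 eV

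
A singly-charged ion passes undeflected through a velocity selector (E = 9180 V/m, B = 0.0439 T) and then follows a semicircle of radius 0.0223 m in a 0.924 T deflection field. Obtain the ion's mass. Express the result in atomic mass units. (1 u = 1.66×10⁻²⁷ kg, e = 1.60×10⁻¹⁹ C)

v = E/B₁ = 2.09×10^5 m/s.
From r = mv/(qB₂), m = qB₂r/v = (1×1.60×10^-19)(0.924)(0.0223) / (2.09×10^5) = 1.58×10^-26 kg.
In atomic mass units: m = 1.58×10^-26 / 1.66×10^-27 = 9.50 u.

m ≈ 9.50 u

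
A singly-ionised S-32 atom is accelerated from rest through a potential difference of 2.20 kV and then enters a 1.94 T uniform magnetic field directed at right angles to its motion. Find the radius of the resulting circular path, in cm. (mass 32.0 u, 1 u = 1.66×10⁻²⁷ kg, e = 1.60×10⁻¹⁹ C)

The kinetic energy gained is K = qV = (1×1.60×10^-19)(2200) = 3.52×10^-16 J.
v = √(2K/m) = 1.15×10^5 m/s.
r = mv/(qB) = (5.31×10^-26)(1.15×10^5) / [(1×1.60×10^-19)(1.94)] = 0.0197 m.

r ≈ 1.97 cm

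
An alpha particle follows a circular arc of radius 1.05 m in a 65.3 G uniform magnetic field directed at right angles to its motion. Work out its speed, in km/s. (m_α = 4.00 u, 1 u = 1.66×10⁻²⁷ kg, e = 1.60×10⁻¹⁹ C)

From qvB = mv²/r, v = qBr/m.
v = (2×1.60×10^-19)(6.53×10^-3)(1.05) / (6.64×10^-27) = 3.30×10^5 m/s.

v ≈ 330 km/s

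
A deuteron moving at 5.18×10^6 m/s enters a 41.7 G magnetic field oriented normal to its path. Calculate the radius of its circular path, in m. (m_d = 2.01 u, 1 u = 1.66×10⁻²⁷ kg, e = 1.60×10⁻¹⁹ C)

r ≈ 25.9 m

The magnetic force provides the centripetal force: qvB = mv²/r, so r = mv/(qB).
r = (3.34×10^-27 kg)(5.18×10^6 m/s) / [(1×1.60×10^-19 C)(4.17×10^-3 T)] = 25.9 m.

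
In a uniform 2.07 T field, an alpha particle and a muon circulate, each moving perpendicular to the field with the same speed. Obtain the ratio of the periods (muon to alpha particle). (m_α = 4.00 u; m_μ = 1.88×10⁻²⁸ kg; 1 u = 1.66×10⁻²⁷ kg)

T = 2πm/(qB) is independent of speed, so T₂/T₁ = (m₂/q₂)/(m₁/q₁).
T_{muon}/T_{alpha particle} = (1.88×10^-28/1e) / (6.64×10^-27/2e) = 0.0566.

ratio ≈ 0.0566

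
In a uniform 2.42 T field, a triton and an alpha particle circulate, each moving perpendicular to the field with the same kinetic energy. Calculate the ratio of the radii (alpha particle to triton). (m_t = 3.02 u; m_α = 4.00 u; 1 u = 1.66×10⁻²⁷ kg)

ratio ≈ 0.575

r = √(2mK)/(qB) ⇒ at equal K, r ∝ √m/q.
r_{alpha particle}/r_{triton} = 0.575.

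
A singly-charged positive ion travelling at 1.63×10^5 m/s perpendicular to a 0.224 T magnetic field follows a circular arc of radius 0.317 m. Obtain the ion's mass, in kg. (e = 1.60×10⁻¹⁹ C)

qvB = mv²/r ⇒ m = qBr/v.
m = (1×1.60×10^-19)(0.224)(0.317) / (1.63×10^5) = 6.97×10^-26 kg.

m ≈ 6.97×10^-26 kg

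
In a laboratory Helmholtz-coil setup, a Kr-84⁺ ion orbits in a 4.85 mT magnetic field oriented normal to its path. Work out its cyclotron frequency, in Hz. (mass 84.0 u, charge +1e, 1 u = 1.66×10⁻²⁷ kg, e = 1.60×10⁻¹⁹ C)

f = qB/(2πm) = (1×1.60×10^-19)(4.85×10^-3) / [2π(1.39×10^-25)] = 886 Hz.

f ≈ 886 Hz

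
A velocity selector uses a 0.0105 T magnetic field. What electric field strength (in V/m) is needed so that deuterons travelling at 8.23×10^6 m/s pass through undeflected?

E ≈ 8.64×10^4 V/m

qE = qvB ⇒ E = vB = (8.23×10^6)(0.0105) = 8.64×10^4 V/m.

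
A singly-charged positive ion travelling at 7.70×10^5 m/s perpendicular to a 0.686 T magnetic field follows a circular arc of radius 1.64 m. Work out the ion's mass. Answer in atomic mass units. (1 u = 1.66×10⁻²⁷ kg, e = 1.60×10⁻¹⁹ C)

qvB = mv²/r ⇒ m = qBr/v.
m = (1×1.60×10^-19)(0.686)(1.64) / (7.70×10^5) = 2.34×10^-25 kg = 141 u.

m ≈ 141 u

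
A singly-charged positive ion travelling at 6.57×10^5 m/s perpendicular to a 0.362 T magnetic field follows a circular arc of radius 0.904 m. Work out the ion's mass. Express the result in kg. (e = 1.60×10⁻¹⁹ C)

m ≈ 7.97×10^-26 kg

qvB = mv²/r ⇒ m = qBr/v.
m = (1×1.60×10^-19)(0.362)(0.904) / (6.57×10^5) = 7.97×10^-26 kg.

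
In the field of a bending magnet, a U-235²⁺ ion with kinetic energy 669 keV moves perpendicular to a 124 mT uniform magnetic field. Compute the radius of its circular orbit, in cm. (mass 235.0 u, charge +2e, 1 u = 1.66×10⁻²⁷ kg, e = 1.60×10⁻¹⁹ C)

r ≈ 728 cm

Convert the energy: K = 669 keV = 1.07×10^-13 J.
v = √(2K/m) = √(2·1.07×10^-13/3.90×10^-25) = 7.41×10^5 m/s.
r = mv/(qB) = (3.90×10^-25)(7.41×10^5) / [(2×1.60×10^-19)(0.124)] = 7.28 m.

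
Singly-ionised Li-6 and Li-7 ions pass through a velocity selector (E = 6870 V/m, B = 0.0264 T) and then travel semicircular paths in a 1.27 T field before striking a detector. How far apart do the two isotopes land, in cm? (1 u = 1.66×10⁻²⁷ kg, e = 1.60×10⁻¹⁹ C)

Both emerge at v = E/B₁ = 2.60×10^5 m/s.
r = mv/(qB₂), so r₁ = 0.01276 m and r₂ = 0.01488 m, giving Δr = 2.13×10^-3 m.
After a semicircle each ion lands a diameter 2r from the entry slit, so the separation is 2Δr = 4.25×10^-3 m.

Δd ≈ 0.425 cm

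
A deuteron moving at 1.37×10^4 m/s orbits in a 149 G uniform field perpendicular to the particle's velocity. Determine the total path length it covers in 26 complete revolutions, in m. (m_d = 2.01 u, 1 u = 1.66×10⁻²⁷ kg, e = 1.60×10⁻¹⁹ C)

L ≈ 3.13 m

r = mv/(qB) = 0.0192 m, so one revolution covers 2πr = 0.120 m.
In 26 revolutions: L = 26·2πr = 3.13 m.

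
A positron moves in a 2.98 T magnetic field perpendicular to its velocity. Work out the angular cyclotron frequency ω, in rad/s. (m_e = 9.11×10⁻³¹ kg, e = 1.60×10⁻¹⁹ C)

ω ≈ 5.23×10^11 rad/s

ω = qB/m = (1×1.60×10^-19)(2.98) / (9.11×10^-31) = 5.23×10^11 rad/s.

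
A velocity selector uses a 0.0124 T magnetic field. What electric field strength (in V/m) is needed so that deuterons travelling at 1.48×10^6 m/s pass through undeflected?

qE = qvB ⇒ E = vB = (1.48×10^6)(0.0124) = 1.84×10^4 V/m.

E ≈ 1.84×10^4 V/m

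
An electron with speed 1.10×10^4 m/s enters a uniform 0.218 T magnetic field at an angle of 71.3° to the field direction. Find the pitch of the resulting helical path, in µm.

The velocity component along B is v∥ = v cos71.3° = 3530 m/s.
The cyclotron period T = 2πm/(qB) = 1.64×10^-10 s is set by m, q, B alone.
Pitch = v∥·T = (3530)(1.64×10^-10) = 5.79×10^-7 m.

pitch ≈ 0.579 µm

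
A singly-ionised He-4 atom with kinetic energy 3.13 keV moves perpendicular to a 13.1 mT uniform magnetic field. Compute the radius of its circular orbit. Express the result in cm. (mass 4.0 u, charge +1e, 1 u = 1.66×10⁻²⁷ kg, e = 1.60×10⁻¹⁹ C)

r ≈ 123 cm

Convert the energy: K = 3.13 keV = 5.01×10^-16 J.
v = √(2K/m) = √(2·5.01×10^-16/6.64×10^-27) = 3.88×10^5 m/s.
r = mv/(qB) = (6.64×10^-27)(3.88×10^5) / [(1×1.60×10^-19)(0.0131)] = 1.23 m.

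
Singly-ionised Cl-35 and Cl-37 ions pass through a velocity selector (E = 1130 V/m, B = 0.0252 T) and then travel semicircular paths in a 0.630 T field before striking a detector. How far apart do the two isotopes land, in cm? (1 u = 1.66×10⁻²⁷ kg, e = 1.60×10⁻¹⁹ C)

Both emerge at v = E/B₁ = 4.48×10^4 m/s.
r = mv/(qB₂), so r₁ = 0.02585 m and r₂ = 0.02732 m, giving Δr = 1.48×10^-3 m.
After a semicircle each ion lands a diameter 2r from the entry slit, so the separation is 2Δr = 2.95×10^-3 m.

Δd ≈ 0.295 cm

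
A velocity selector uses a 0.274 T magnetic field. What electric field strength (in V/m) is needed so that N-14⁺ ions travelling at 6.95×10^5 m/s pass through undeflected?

qE = qvB ⇒ E = vB = (6.95×10^5)(0.274) = 1.90×10^5 V/m.

E ≈ 1.90×10^5 V/m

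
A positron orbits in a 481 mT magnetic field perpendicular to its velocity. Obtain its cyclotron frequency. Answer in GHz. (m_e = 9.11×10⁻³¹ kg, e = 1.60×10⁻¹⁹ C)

f = qB/(2πm) = (1×1.60×10^-19)(0.481) / [2π(9.11×10^-31)] = 1.34×10^10 Hz.

f ≈ 13.4 GHz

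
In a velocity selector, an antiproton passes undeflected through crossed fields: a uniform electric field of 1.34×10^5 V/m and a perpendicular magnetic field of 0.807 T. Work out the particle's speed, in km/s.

v ≈ 166 km/s

For zero net force, qE = qvB, so v = E/B.
v = (1.34×10^5) / (0.807) = 1.66×10^5 m/s.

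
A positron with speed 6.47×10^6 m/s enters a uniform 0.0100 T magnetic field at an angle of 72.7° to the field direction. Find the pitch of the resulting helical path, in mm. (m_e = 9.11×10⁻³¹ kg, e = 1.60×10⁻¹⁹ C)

The velocity component along B is v∥ = v cos72.7° = 1.92×10^6 m/s.
The cyclotron period T = 2πm/(qB) = 3.58×10^-9 s is set by m, q, B alone.
Pitch = v∥·T = (1.92×10^6)(3.58×10^-9) = 6.88×10^-3 m.

pitch ≈ 6.88 mm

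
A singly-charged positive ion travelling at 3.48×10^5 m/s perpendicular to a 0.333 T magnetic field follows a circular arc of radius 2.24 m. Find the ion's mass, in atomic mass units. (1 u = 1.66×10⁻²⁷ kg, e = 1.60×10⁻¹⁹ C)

qvB = mv²/r ⇒ m = qBr/v.
m = (1×1.60×10^-19)(0.333)(2.24) / (3.48×10^5) = 3.43×10^-25 kg = 207 u.

m ≈ 207 u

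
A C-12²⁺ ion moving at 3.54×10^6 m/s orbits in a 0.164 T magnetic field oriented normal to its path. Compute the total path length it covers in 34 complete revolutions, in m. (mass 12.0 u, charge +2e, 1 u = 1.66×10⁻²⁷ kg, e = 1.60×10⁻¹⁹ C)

r = mv/(qB) = 1.34 m, so one revolution covers 2πr = 8.44 m.
In 34 revolutions: L = 34·2πr = 287 m.

L ≈ 287 m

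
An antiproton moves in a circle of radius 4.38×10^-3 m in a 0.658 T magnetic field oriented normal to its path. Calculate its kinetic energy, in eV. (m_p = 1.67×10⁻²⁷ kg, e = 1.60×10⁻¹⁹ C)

K ≈ 398 eV

v = qBr/m = (1×1.60×10^-19)(0.658)(4.38×10^-3) / (1.67×10^-27) = 2.76×10^5 m/s.
K = ½mv² = 0.5·(1.67×10^-27)·(2.76×10^5)² = 6.37×10^-17 J = 398 eV.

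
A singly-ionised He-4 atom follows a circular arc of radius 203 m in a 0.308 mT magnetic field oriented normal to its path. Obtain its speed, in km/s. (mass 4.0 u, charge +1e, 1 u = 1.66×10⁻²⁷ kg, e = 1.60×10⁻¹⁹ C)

v ≈ 1510 km/s

From qvB = mv²/r, v = qBr/m.
v = (1×1.60×10^-19)(3.08×10^-4)(203) / (6.64×10^-27) = 1.51×10^6 m/s.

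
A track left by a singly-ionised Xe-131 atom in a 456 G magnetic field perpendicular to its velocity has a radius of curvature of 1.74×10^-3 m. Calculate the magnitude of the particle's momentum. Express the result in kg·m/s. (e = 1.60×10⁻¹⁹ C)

p ≈ 1.27×10^-23 kg·m/s

Since qvB = mv²/r, the momentum p = mv = qBr.
p = (1×1.60×10^-19)(0.0456)(1.74×10^-3) = 1.27×10^-23 kg·m/s.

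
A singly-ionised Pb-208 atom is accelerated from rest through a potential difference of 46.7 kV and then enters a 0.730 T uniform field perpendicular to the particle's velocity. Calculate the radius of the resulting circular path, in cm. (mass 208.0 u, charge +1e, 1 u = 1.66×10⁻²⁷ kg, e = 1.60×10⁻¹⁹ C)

r ≈ 61.5 cm

The kinetic energy gained is K = qV = (1×1.60×10^-19)(4.67×10^4) = 7.47×10^-15 J.
v = √(2K/m) = 2.08×10^5 m/s.
r = mv/(qB) = (3.45×10^-25)(2.08×10^5) / [(1×1.60×10^-19)(0.730)] = 0.615 m.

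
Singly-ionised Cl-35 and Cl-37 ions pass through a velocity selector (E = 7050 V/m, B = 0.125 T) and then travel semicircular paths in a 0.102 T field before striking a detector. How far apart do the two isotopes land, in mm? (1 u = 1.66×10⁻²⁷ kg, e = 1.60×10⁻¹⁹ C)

Δd ≈ 22.9 mm

Both emerge at v = E/B₁ = 5.64×10^4 m/s.
r = mv/(qB₂), so r₁ = 0.2008 m and r₂ = 0.2123 m, giving Δr = 0.0115 m.
After a semicircle each ion lands a diameter 2r from the entry slit, so the separation is 2Δr = 0.0229 m.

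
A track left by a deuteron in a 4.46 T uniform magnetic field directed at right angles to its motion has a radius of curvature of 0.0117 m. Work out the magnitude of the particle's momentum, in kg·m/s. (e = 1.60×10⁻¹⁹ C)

Since qvB = mv²/r, the momentum p = mv = qBr.
p = (1×1.60×10^-19)(4.46)(0.0117) = 8.35×10^-21 kg·m/s.

p ≈ 8.35×10^-21 kg·m/s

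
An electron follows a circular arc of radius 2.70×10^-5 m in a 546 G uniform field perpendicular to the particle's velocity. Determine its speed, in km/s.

v ≈ 259 km/s

From qvB = mv²/r, v = qBr/m.
v = (1×1.60×10^-19)(0.0546)(2.70×10^-5) / (9.11×10^-31) = 2.59×10^5 m/s.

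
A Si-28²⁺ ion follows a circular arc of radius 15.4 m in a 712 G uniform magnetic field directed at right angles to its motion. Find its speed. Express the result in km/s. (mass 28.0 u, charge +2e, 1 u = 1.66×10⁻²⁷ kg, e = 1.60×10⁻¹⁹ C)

v ≈ 7550 km/s

From qvB = mv²/r, v = qBr/m.
v = (2×1.60×10^-19)(0.0712)(15.4) / (4.65×10^-26) = 7.55×10^6 m/s.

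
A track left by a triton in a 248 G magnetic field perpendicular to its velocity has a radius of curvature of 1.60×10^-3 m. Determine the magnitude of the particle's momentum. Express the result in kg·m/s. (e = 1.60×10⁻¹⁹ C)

p ≈ 6.35×10^-24 kg·m/s

Since qvB = mv²/r, the momentum p = mv = qBr.
p = (1×1.60×10^-19)(0.0248)(1.60×10^-3) = 6.35×10^-24 kg·m/s.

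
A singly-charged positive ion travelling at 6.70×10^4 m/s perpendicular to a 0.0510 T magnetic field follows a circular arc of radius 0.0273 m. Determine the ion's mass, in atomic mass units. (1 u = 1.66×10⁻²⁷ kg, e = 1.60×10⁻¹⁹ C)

m ≈ 2.00 u

qvB = mv²/r ⇒ m = qBr/v.
m = (1×1.60×10^-19)(0.0510)(0.0273) / (6.70×10^4) = 3.32×10^-27 kg = 2.00 u.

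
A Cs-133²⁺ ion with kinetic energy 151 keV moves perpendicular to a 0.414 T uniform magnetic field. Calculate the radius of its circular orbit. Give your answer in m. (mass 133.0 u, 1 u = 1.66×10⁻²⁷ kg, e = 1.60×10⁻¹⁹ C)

Convert the energy: K = 151 keV = 2.42×10^-14 J.
v = √(2K/m) = √(2·2.42×10^-14/2.21×10^-25) = 4.68×10^5 m/s.
r = mv/(qB) = (2.21×10^-25)(4.68×10^5) / [(2×1.60×10^-19)(0.414)] = 0.780 m.

r ≈ 0.780 m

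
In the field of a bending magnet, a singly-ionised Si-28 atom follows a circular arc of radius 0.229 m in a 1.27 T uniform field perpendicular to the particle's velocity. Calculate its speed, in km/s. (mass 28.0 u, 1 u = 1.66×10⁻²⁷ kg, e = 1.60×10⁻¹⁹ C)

v ≈ 1000 km/s

From qvB = mv²/r, v = qBr/m.
v = (1×1.60×10^-19)(1.27)(0.229) / (4.65×10^-26) = 1.00×10^6 m/s.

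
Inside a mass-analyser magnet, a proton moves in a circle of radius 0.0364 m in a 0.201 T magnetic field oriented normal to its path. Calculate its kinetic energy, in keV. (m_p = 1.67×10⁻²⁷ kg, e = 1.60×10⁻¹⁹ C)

v = qBr/m = (1×1.60×10^-19)(0.201)(0.0364) / (1.67×10^-27) = 7.01×10^5 m/s.
K = ½mv² = 0.5·(1.67×10^-27)·(7.01×10^5)² = 4.10×10^-16 J = 2.56 keV.

K ≈ 2.56 keV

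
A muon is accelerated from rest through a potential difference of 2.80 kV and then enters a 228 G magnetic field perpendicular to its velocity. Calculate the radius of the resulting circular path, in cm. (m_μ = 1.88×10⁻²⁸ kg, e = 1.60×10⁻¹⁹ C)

The kinetic energy gained is K = qV = (1×1.60×10^-19)(2800) = 4.48×10^-16 J.
v = √(2K/m) = 2.18×10^6 m/s.
r = mv/(qB) = (1.88×10^-28)(2.18×10^6) / [(1×1.60×10^-19)(0.0228)] = 0.113 m.

r ≈ 11.3 cm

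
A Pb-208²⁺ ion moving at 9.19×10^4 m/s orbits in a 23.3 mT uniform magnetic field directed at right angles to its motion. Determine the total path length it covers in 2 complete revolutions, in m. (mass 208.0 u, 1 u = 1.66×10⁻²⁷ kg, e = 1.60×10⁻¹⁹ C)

L ≈ 53.5 m

r = mv/(qB) = 4.26 m, so one revolution covers 2πr = 26.7 m.
In 2 revolutions: L = 2·2πr = 53.5 m.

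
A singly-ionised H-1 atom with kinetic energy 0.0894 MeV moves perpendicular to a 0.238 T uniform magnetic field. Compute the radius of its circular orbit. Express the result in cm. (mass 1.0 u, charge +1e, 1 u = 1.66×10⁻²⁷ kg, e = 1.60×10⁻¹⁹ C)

Convert the energy: K = 0.0894 MeV = 1.43×10^-14 J.
v = √(2K/m) = √(2·1.43×10^-14/1.66×10^-27) = 4.15×10^6 m/s.
r = mv/(qB) = (1.66×10^-27)(4.15×10^6) / [(1×1.60×10^-19)(0.238)] = 0.181 m.

r ≈ 18.1 cm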